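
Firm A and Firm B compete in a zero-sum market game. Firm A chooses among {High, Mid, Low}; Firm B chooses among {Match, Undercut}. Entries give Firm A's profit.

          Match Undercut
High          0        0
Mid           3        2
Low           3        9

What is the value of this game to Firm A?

3

Row minima: High → 0, Mid → 2, Low → 3; maximin = 3.
Column maxima: Match → 3, Undercut → 9; minimax = 3.
Since maximin = minimax = 3, there is a saddle point and the value is 3.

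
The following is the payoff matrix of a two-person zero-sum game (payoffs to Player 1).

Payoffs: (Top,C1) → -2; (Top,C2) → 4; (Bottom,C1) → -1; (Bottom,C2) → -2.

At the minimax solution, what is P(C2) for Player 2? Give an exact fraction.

1/7

Row minima: Top → -2, Bottom → -2; maximin = -2.
Column maxima: C1 → -1, C2 → 4; minimax = -1.
-2 ≠ -1, so there is no saddle point; optimal play is mixed.
Let Player 1 play Top with probability p. Expected payoff against C1: (-2)p + (-1)(1−p) = −p − 1; against C2: 4p + (-2)(1−p) = 6p − 2.
Setting these equal: −p − 1 = 6p − 2 ⇒ −7p = -1 ⇒ p = 1/7, and the value is (-1)·(1/7) − 1 = -8/7.
For Player 2: with q = P(C1), equating Top's and Bottom's payoffs gives −6q + 4 = q − 2 ⇒ q = 6/7.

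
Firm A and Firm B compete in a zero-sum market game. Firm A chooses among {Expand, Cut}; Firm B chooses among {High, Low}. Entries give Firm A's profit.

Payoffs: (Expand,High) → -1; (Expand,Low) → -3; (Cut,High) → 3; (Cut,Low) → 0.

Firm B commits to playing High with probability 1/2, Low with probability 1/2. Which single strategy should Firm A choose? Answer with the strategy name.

Cut

Expected payoff of Expand: (1/2)·(-1) + (1/2)·(-3) = -2.
Expected payoff of Cut: (1/2)·3 + (1/2)·0 = 3/2.
The largest is 3/2, so Firm A's best response is Cut.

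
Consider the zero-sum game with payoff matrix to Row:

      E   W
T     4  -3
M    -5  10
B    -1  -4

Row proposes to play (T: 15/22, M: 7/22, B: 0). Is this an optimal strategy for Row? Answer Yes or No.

Against E this mix gives (15/22)·4 + (7/22)·(-5) = 25/22.
Against W this mix gives (15/22)·(-3) + (7/22)·10 = 25/22.
All of Column's active replies (E, W) yield 25/22, and no column does worse for Row. The mix makes Column indifferent and guarantees 25/22, so it is optimal.

Yes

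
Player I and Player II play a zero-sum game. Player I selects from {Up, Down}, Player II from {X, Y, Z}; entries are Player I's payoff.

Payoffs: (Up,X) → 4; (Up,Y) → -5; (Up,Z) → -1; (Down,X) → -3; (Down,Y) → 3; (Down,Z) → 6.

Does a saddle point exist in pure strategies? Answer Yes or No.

No

Row minima: Up → -5, Down → -3; maximin = -3.
Column maxima: X → 4, Y → 3, Z → 6; minimax = 3.
-3 ≠ 3, so no pure-strategy equilibrium exists.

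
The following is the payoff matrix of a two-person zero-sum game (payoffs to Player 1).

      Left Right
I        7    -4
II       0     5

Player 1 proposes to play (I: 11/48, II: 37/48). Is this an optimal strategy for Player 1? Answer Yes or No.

No

Against Left this mix gives (11/48)·7 + (37/48)·0 = 77/48.
Against Right this mix gives (11/48)·(-4) + (37/48)·5 = 47/16.
Player 2 will play Left, holding Player 1 to 77/48. Shifting weight toward the row that does better against Left would raise this floor (the equalizing mix achieves 35/16 against both Left and Right), so the proposed strategy is not optimal.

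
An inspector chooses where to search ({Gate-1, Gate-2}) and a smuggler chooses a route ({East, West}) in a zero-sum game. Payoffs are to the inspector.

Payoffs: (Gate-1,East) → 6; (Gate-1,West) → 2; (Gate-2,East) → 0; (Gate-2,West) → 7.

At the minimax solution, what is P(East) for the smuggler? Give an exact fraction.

5/11

Row minima: Gate-1 → 2, Gate-2 → 0; maximin = 2.
Column maxima: East → 6, West → 7; minimax = 6.
2 ≠ 6, so there is no saddle point; optimal play is mixed.
Let the inspector play Gate-1 with probability p. Expected payoff against East: 6p + 0(1−p) = 6p; against West: 2p + 7(1−p) = −5p + 7.
Setting these equal: 6p = −5p + 7 ⇒ 11p = 7 ⇒ p = 7/11, and the value is (6)·(7/11) = 42/11.
For the smuggler: with q = P(East), equating Gate-1's and Gate-2's payoffs gives 4q + 2 = −7q + 7 ⇒ q = 5/11.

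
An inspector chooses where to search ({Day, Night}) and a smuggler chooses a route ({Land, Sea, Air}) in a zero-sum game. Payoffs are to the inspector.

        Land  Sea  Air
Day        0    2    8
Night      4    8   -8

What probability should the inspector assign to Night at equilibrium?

Row minima: Day → 0, Night → -8; maximin = 0.
Column maxima: Land → 4, Sea → 8, Air → 8; minimax = 4.
0 ≠ 4, so there is no saddle point; optimal play is mixed.
Sea is strictly dominated by Land (it gives the inspector strictly more in every row), so the smuggler never plays it.
On the remaining 2×2 (Day, Night vs Land, Air):
Let the inspector play Day with probability p. Expected payoff against Land: 0p + 4(1−p) = −4p + 4; against Air: 8p + (-8)(1−p) = 16p − 8.
Setting these equal: −4p + 4 = 16p − 8 ⇒ −20p = -12 ⇒ p = 3/5, and the value is (-4)·(3/5) + 4 = 8/5.
For the smuggler: with q = P(Land), equating Day's and Night's payoffs gives −8q + 8 = 12q − 8 ⇒ q = 4/5.

2/5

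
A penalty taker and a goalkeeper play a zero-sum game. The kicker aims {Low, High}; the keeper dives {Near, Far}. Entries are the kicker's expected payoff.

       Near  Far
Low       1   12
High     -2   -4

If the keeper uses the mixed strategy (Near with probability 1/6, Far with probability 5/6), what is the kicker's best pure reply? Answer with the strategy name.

Expected payoff of Low: (1/6)·1 + (5/6)·12 = 61/6.
Expected payoff of High: (1/6)·(-2) + (5/6)·(-4) = -11/3.
The largest is 61/6, so the kicker's best response is Low.

Low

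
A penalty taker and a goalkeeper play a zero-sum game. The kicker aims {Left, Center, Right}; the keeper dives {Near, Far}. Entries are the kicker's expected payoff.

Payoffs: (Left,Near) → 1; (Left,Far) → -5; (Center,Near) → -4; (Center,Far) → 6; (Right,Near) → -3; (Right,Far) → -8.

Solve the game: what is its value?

-7/8

Row minima: Left → -5, Center → -4, Right → -8; maximin = -4.
Column maxima: Near → 1, Far → 6; minimax = 1.
-4 ≠ 1, so there is no saddle point; optimal play is mixed.
Right is strictly dominated by Left, so the kicker never plays it.
On the remaining 2×2 (Left, Center vs Near, Far):
Let the kicker play Left with probability p. Expected payoff against Near: 1p + (-4)(1−p) = 5p − 4; against Far: (-5)p + 6(1−p) = −11p + 6.
Setting these equal: 5p − 4 = −11p + 6 ⇒ 16p = 10 ⇒ p = 5/8, and the value is (5)·(5/8) − 4 = -7/8.
For the keeper: with q = P(Near), equating Left's and Center's payoffs gives 6q − 5 = −10q + 6 ⇒ q = 11/16.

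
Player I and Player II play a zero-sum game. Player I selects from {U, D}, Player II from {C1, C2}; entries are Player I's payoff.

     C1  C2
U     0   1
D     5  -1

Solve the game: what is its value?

5/7

Row minima: U → 0, D → -1; maximin = 0.
Column maxima: C1 → 5, C2 → 1; minimax = 1.
0 ≠ 1, so there is no saddle point; optimal play is mixed.
Let Player I play U with probability p. Expected payoff against C1: 0p + 5(1−p) = −5p + 5; against C2: 1p + (-1)(1−p) = 2p − 1.
Setting these equal: −5p + 5 = 2p − 1 ⇒ −7p = -6 ⇒ p = 6/7, and the value is (-5)·(6/7) + 5 = 5/7.
For Player II: with q = P(C1), equating U's and D's payoffs gives −q + 1 = 6q − 1 ⇒ q = 2/7.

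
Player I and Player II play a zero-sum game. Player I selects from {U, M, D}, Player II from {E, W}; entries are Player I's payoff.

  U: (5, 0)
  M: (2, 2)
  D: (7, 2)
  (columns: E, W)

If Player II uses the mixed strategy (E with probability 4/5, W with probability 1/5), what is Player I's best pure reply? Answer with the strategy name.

D

Expected payoff of U: (4/5)·5 + (1/5)·0 = 4.
Expected payoff of M: (4/5)·2 + (1/5)·2 = 2.
Expected payoff of D: (4/5)·7 + (1/5)·2 = 6.
The largest is 6, so Player I's best response is D.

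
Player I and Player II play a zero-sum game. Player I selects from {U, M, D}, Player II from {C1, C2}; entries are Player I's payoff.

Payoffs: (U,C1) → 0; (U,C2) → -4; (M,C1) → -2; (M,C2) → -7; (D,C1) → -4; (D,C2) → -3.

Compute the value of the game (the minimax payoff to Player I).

-16/5

Row minima: U → -4, M → -7, D → -4; maximin = -4.
Column maxima: C1 → 0, C2 → -3; minimax = -3.
-4 ≠ -3, so there is no saddle point; optimal play is mixed.
M is strictly dominated by U, so Player I never plays it.
On the remaining 2×2 (U, D vs C1, C2):
Let Player I play U with probability p. Expected payoff against C1: 0p + (-4)(1−p) = 4p − 4; against C2: (-4)p + (-3)(1−p) = −p − 3.
Setting these equal: 4p − 4 = −p − 3 ⇒ 5p = 1 ⇒ p = 1/5, and the value is (4)·(1/5) − 4 = -16/5.
For Player II: with q = P(C1), equating U's and D's payoffs gives 4q − 4 = −q − 3 ⇒ q = 1/5.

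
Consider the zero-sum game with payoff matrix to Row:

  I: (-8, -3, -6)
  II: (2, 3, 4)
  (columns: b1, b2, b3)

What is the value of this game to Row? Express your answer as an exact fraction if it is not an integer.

Row minima: I → -8, II → 2; maximin = 2.
Column maxima: b1 → 2, b2 → 3, b3 → 4; minimax = 2.
Since maximin = minimax = 2, there is a saddle point and the value is 2.

2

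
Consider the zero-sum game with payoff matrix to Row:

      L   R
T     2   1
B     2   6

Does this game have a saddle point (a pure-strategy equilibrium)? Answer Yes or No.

Row minima: T → 1, B → 2; maximin = 2.
Column maxima: L → 2, R → 6; minimax = 2.
maximin = minimax = 2, so a saddle point exists.

Yes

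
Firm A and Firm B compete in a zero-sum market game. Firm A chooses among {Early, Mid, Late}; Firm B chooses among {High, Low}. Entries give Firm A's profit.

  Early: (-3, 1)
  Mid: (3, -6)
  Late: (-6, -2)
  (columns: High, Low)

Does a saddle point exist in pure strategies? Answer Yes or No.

No

Row minima: Early → -3, Mid → -6, Late → -6; maximin = -3.
Column maxima: High → 3, Low → 1; minimax = 1.
-3 ≠ 1, so no pure-strategy equilibrium exists.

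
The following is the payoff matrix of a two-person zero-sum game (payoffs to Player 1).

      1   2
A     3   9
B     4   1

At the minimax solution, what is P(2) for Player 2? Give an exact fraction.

Row minima: A → 3, B → 1; maximin = 3.
Column maxima: 1 → 4, 2 → 9; minimax = 4.
3 ≠ 4, so there is no saddle point; optimal play is mixed.
Let Player 1 play A with probability p. Expected payoff against 1: 3p + 4(1−p) = −p + 4; against 2: 9p + 1(1−p) = 8p + 1.
Setting these equal: −p + 4 = 8p + 1 ⇒ −9p = -3 ⇒ p = 1/3, and the value is (-1)·(1/3) + 4 = 11/3.
For Player 2: with q = P(1), equating A's and B's payoffs gives −6q + 9 = 3q + 1 ⇒ q = 8/9.

1/9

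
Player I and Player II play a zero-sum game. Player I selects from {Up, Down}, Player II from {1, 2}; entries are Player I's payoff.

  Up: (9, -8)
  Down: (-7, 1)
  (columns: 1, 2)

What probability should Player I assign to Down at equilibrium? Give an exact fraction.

Row minima: Up → -8, Down → -7; maximin = -7.
Column maxima: 1 → 9, 2 → 1; minimax = 1.
-7 ≠ 1, so there is no saddle point; optimal play is mixed.
Let Player I play Up with probability p. Expected payoff against 1: 9p + (-7)(1−p) = 16p − 7; against 2: (-8)p + 1(1−p) = −9p + 1.
Setting these equal: 16p − 7 = −9p + 1 ⇒ 25p = 8 ⇒ p = 8/25, and the value is (16)·(8/25) − 7 = -47/25.
For Player II: with q = P(1), equating Up's and Down's payoffs gives 17q − 8 = −8q + 1 ⇒ q = 9/25.

17/25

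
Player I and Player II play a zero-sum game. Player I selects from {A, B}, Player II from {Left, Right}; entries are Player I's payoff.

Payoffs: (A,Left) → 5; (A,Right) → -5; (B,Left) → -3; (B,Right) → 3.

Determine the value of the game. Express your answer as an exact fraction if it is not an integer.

Row minima: A → -5, B → -3; maximin = -3.
Column maxima: Left → 5, Right → 3; minimax = 3.
-3 ≠ 3, so there is no saddle point; optimal play is mixed.
Let Player I play A with probability p. Expected payoff against Left: 5p + (-3)(1−p) = 8p − 3; against Right: (-5)p + 3(1−p) = −8p + 3.
Setting these equal: 8p − 3 = −8p + 3 ⇒ 16p = 6 ⇒ p = 3/8, and the value is (8)·(3/8) − 3 = 0.
For Player II: with q = P(Left), equating A's and B's payoffs gives 10q − 5 = −6q + 3 ⇒ q = 1/2.

0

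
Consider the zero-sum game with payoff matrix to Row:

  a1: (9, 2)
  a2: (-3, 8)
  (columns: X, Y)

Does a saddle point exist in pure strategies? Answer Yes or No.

No

Row minima: a1 → 2, a2 → -3; maximin = 2.
Column maxima: X → 9, Y → 8; minimax = 8.
2 ≠ 8, so no pure-strategy equilibrium exists.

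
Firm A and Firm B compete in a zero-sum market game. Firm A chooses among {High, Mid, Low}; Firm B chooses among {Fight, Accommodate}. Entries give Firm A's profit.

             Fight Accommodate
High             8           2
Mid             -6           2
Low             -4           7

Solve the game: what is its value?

Row minima: High → 2, Mid → -6, Low → -4; maximin = 2.
Column maxima: Fight → 8, Accommodate → 7; minimax = 7.
2 ≠ 7, so there is no saddle point; optimal play is mixed.
Mid is strictly dominated by Low, so Firm A never plays it.
On the remaining 2×2 (High, Low vs Fight, Accommodate):
Let Firm A play High with probability p. Expected payoff against Fight: 8p + (-4)(1−p) = 12p − 4; against Accommodate: 2p + 7(1−p) = −5p + 7.
Setting these equal: 12p − 4 = −5p + 7 ⇒ 17p = 11 ⇒ p = 11/17, and the value is (12)·(11/17) − 4 = 64/17.
For Firm B: with q = P(Fight), equating High's and Low's payoffs gives 6q + 2 = −11q + 7 ⇒ q = 5/17.

64/17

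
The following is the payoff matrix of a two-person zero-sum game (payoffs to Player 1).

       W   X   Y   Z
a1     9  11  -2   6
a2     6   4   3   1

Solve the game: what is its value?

2

Row minima: a1 → -2, a2 → 1; maximin = 1.
Column maxima: W → 9, X → 11, Y → 3, Z → 6; minimax = 3.
1 ≠ 3, so there is no saddle point; optimal play is mixed.
W is strictly dominated by Y (it gives Player 1 strictly more in every row), so Player 2 never plays it.
X is strictly dominated by Y (it gives Player 1 strictly more in every row), so Player 2 never plays it.
On the remaining 2×2 (a1, a2 vs Y, Z):
Let Player 1 play a1 with probability p. Expected payoff against Y: (-2)p + 3(1−p) = −5p + 3; against Z: 6p + 1(1−p) = 5p + 1.
Setting these equal: −5p + 3 = 5p + 1 ⇒ −10p = -2 ⇒ p = 1/5, and the value is (-5)·(1/5) + 3 = 2.
For Player 2: with q = P(Y), equating a1's and a2's payoffs gives −8q + 6 = 2q + 1 ⇒ q = 1/2.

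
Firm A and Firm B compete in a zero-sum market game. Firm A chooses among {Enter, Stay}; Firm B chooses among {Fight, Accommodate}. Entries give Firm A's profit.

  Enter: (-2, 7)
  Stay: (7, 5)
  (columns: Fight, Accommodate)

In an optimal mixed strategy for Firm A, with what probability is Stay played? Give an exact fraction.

Row minima: Enter → -2, Stay → 5; maximin = 5.
Column maxima: Fight → 7, Accommodate → 7; minimax = 7.
5 ≠ 7, so there is no saddle point; optimal play is mixed.
Let Firm A play Enter with probability p. Expected payoff against Fight: (-2)p + 7(1−p) = −9p + 7; against Accommodate: 7p + 5(1−p) = 2p + 5.
Setting these equal: −9p + 7 = 2p + 5 ⇒ −11p = -2 ⇒ p = 2/11, and the value is (-9)·(2/11) + 7 = 59/11.
For Firm B: with q = P(Fight), equating Enter's and Stay's payoffs gives −9q + 7 = 2q + 5 ⇒ q = 2/11.

9/11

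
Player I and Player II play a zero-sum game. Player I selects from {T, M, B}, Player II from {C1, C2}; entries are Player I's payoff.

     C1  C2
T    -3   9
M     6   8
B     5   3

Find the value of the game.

6

Row minima: T → -3, M → 6, B → 3; maximin = 6.
Column maxima: C1 → 6, C2 → 9; minimax = 6.
Since maximin = minimax = 6, there is a saddle point and the value is 6.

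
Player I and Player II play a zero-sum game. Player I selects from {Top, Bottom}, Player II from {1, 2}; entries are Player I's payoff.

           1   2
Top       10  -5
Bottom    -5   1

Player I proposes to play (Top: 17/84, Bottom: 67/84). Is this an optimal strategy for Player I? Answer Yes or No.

Against 1 this mix gives (17/84)·10 + (67/84)·(-5) = -55/28.
Against 2 this mix gives (17/84)·(-5) + (67/84)·1 = -3/14.
Player II will play 1, holding Player I to -55/28. Shifting weight toward the row that does better against 1 would raise this floor (the equalizing mix achieves -5/7 against both 1 and 2), so the proposed strategy is not optimal.

No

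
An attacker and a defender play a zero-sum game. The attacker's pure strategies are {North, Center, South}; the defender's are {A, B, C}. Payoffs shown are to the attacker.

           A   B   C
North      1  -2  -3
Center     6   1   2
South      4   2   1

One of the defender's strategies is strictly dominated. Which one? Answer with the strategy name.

A

B holds the attacker's payoff strictly below A in every row: -2 < 1, 1 < 6, 2 < 4.
So A is strictly dominated for the defender.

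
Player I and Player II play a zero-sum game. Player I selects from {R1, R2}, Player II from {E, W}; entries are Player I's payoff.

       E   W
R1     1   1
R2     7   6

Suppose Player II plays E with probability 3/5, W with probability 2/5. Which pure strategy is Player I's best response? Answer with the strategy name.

Expected payoff of R1: (3/5)·1 + (2/5)·1 = 1.
Expected payoff of R2: (3/5)·7 + (2/5)·6 = 33/5.
The largest is 33/5, so Player I's best response is R2.

R2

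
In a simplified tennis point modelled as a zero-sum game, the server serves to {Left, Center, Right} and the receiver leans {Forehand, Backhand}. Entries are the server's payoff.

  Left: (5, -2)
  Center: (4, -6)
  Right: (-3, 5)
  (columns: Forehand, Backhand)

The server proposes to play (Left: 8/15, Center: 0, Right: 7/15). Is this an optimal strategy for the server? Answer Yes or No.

Against Forehand this mix gives (8/15)·5 + (7/15)·(-3) = 19/15.
Against Backhand this mix gives (8/15)·(-2) + (7/15)·5 = 19/15.
All of the receiver's active replies (Forehand, Backhand) yield 19/15, and no column does worse for the server. The mix makes the receiver indifferent and guarantees 19/15, so it is optimal.

Yes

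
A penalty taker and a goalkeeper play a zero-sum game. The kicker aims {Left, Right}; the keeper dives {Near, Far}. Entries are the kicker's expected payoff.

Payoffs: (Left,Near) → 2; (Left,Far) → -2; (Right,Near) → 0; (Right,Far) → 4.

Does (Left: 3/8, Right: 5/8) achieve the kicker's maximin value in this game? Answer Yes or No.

No

Against Near this mix gives (3/8)·2 + (5/8)·0 = 3/4.
Against Far this mix gives (3/8)·(-2) + (5/8)·4 = 7/4.
The keeper will play Near, holding the kicker to 3/4. Shifting weight toward the row that does better against Near would raise this floor (the equalizing mix achieves 1 against both Near and Far), so the proposed strategy is not optimal.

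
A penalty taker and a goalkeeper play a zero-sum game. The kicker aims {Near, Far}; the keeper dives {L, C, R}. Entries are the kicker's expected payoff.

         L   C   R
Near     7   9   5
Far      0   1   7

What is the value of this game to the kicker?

Row minima: Near → 5, Far → 0; maximin = 5.
Column maxima: L → 7, C → 9, R → 7; minimax = 7.
5 ≠ 7, so there is no saddle point; optimal play is mixed.
C is strictly dominated by L (it gives the kicker strictly more in every row), so the keeper never plays it.
On the remaining 2×2 (Near, Far vs L, R):
Let the kicker play Near with probability p. Expected payoff against L: 7p + 0(1−p) = 7p; against R: 5p + 7(1−p) = −2p + 7.
Setting these equal: 7p = −2p + 7 ⇒ 9p = 7 ⇒ p = 7/9, and the value is (7)·(7/9) = 49/9.
For the keeper: with q = P(L), equating Near's and Far's payoffs gives 2q + 5 = −7q + 7 ⇒ q = 2/9.

49/9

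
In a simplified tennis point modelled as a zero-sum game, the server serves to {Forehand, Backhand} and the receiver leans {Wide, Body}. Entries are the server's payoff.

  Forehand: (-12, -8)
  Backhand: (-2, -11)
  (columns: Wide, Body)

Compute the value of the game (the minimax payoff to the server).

-116/13

Row minima: Forehand → -12, Backhand → -11; maximin = -11.
Column maxima: Wide → -2, Body → -8; minimax = -8.
-11 ≠ -8, so there is no saddle point; optimal play is mixed.
Let the server play Forehand with probability p. Expected payoff against Wide: (-12)p + (-2)(1−p) = −10p − 2; against Body: (-8)p + (-11)(1−p) = 3p − 11.
Setting these equal: −10p − 2 = 3p − 11 ⇒ −13p = -9 ⇒ p = 9/13, and the value is (-10)·(9/13) − 2 = -116/13.
For the receiver: with q = P(Wide), equating Forehand's and Backhand's payoffs gives −4q − 8 = 9q − 11 ⇒ q = 3/13.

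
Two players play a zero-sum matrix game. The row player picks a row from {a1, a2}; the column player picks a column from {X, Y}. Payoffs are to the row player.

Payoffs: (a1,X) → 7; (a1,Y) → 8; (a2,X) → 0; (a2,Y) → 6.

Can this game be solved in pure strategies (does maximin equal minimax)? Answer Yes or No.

Yes

Row minima: a1 → 7, a2 → 0; maximin = 7.
Column maxima: X → 7, Y → 8; minimax = 7.
maximin = minimax = 7, so a saddle point exists.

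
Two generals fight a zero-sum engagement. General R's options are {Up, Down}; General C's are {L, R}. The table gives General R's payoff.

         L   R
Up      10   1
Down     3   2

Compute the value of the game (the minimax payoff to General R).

2

Row minima: Up → 1, Down → 2; maximin = 2.
Column maxima: L → 10, R → 2; minimax = 2.
Since maximin = minimax = 2, there is a saddle point and the value is 2.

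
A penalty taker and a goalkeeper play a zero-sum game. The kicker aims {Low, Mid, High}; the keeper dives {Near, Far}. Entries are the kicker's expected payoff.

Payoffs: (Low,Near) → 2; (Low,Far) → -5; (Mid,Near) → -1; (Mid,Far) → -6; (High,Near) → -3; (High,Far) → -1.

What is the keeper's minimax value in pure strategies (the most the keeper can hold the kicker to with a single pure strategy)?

Column maxima: Near → 2, Far → -1.
The smallest of these is -1.

-1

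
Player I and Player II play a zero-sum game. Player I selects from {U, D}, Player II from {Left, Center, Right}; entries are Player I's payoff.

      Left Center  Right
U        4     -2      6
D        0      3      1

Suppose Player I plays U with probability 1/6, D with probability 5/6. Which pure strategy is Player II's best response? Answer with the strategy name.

If Player II plays Left, Player I's expected payoff is (1/6)·4 + (5/6)·0 = 2/3.
If Player II plays Center, Player I's expected payoff is (1/6)·(-2) + (5/6)·3 = 13/6.
If Player II plays Right, Player I's expected payoff is (1/6)·6 + (5/6)·1 = 11/6.
Player II minimizes Player I's payoff; the smallest is 2/3, so the best response is Left.

Left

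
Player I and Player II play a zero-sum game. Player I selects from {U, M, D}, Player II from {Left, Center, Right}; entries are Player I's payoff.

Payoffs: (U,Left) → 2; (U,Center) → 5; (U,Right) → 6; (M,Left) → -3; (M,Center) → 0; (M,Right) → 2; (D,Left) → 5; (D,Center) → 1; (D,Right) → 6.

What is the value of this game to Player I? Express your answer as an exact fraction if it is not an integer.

Row minima: U → 2, M → -3, D → 1; maximin = 2.
Column maxima: Left → 5, Center → 5, Right → 6; minimax = 5.
2 ≠ 5, so there is no saddle point; optimal play is mixed.
M is strictly dominated by U, so Player I never plays it.
Right is strictly dominated by Left (it gives Player I strictly more in every row), so Player II never plays it.
On the remaining 2×2 (U, D vs Left, Center):
Let Player I play U with probability p. Expected payoff against Left: 2p + 5(1−p) = −3p + 5; against Center: 5p + 1(1−p) = 4p + 1.
Setting these equal: −3p + 5 = 4p + 1 ⇒ −7p = -4 ⇒ p = 4/7, and the value is (-3)·(4/7) + 5 = 23/7.
For Player II: with q = P(Left), equating U's and D's payoffs gives −3q + 5 = 4q + 1 ⇒ q = 4/7.

23/7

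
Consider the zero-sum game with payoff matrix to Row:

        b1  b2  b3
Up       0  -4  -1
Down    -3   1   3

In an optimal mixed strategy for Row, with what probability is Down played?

Row minima: Up → -4, Down → -3; maximin = -3.
Column maxima: b1 → 0, b2 → 1, b3 → 3; minimax = 0.
-3 ≠ 0, so there is no saddle point; optimal play is mixed.
b3 is strictly dominated by b2 (it gives Row strictly more in every row), so Column never plays it.
On the remaining 2×2 (Up, Down vs b1, b2):
Let Row play Up with probability p. Expected payoff against b1: 0p + (-3)(1−p) = 3p − 3; against b2: (-4)p + 1(1−p) = −5p + 1.
Setting these equal: 3p − 3 = −5p + 1 ⇒ 8p = 4 ⇒ p = 1/2, and the value is (3)·(1/2) − 3 = -3/2.
For Column: with q = P(b1), equating Up's and Down's payoffs gives 4q − 4 = −4q + 1 ⇒ q = 5/8.

1/2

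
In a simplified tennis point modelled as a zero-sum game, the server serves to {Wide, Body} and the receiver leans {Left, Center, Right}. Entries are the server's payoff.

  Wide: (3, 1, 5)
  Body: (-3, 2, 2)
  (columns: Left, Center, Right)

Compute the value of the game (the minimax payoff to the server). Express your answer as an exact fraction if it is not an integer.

9/7

Row minima: Wide → 1, Body → -3; maximin = 1.
Column maxima: Left → 3, Center → 2, Right → 5; minimax = 2.
1 ≠ 2, so there is no saddle point; optimal play is mixed.
Right is strictly dominated by Left (it gives the server strictly more in every row), so the receiver never plays it.
On the remaining 2×2 (Wide, Body vs Left, Center):
Let the server play Wide with probability p. Expected payoff against Left: 3p + (-3)(1−p) = 6p − 3; against Center: 1p + 2(1−p) = −p + 2.
Setting these equal: 6p − 3 = −p + 2 ⇒ 7p = 5 ⇒ p = 5/7, and the value is (6)·(5/7) − 3 = 9/7.
For the receiver: with q = P(Left), equating Wide's and Body's payoffs gives 2q + 1 = −5q + 2 ⇒ q = 1/7.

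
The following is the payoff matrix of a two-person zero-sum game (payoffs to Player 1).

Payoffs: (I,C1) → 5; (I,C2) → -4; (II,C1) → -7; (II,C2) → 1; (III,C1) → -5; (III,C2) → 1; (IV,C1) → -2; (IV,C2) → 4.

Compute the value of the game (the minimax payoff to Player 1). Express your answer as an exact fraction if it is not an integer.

Row minima: I → -4, II → -7, III → -5, IV → -2; maximin = -2.
Column maxima: C1 → 5, C2 → 4; minimax = 4.
-2 ≠ 4, so there is no saddle point; optimal play is mixed.
II is strictly dominated by IV, so Player 1 never plays it.
III is strictly dominated by IV, so Player 1 never plays it.
On the remaining 2×2 (I, IV vs C1, C2):
Let Player 1 play I with probability p. Expected payoff against C1: 5p + (-2)(1−p) = 7p − 2; against C2: (-4)p + 4(1−p) = −8p + 4.
Setting these equal: 7p − 2 = −8p + 4 ⇒ 15p = 6 ⇒ p = 2/5, and the value is (7)·(2/5) − 2 = 4/5.
For Player 2: with q = P(C1), equating I's and IV's payoffs gives 9q − 4 = −6q + 4 ⇒ q = 8/15.

4/5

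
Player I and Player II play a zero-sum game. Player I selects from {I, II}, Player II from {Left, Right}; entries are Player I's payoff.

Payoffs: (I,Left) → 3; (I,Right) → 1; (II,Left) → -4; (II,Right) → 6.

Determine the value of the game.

11/6

Row minima: I → 1, II → -4; maximin = 1.
Column maxima: Left → 3, Right → 6; minimax = 3.
1 ≠ 3, so there is no saddle point; optimal play is mixed.
Let Player I play I with probability p. Expected payoff against Left: 3p + (-4)(1−p) = 7p − 4; against Right: 1p + 6(1−p) = −5p + 6.
Setting these equal: 7p − 4 = −5p + 6 ⇒ 12p = 10 ⇒ p = 5/6, and the value is (7)·(5/6) − 4 = 11/6.
For Player II: with q = P(Left), equating I's and II's payoffs gives 2q + 1 = −10q + 6 ⇒ q = 5/12.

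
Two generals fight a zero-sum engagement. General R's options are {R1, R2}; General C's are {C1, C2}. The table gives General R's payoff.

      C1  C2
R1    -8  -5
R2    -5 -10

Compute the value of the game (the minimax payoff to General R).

-55/8

Row minima: R1 → -8, R2 → -10; maximin = -8.
Column maxima: C1 → -5, C2 → -5; minimax = -5.
-8 ≠ -5, so there is no saddle point; optimal play is mixed.
Let General R play R1 with probability p. Expected payoff against C1: (-8)p + (-5)(1−p) = −3p − 5; against C2: (-5)p + (-10)(1−p) = 5p − 10.
Setting these equal: −3p − 5 = 5p − 10 ⇒ −8p = -5 ⇒ p = 5/8, and the value is (-3)·(5/8) − 5 = -55/8.
For General C: with q = P(C1), equating R1's and R2's payoffs gives −3q − 5 = 5q − 10 ⇒ q = 5/8.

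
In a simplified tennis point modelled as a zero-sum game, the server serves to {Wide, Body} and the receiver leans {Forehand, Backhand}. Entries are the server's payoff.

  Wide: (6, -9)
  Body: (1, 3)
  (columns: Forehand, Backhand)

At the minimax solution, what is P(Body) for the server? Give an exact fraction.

Row minima: Wide → -9, Body → 1; maximin = 1.
Column maxima: Forehand → 6, Backhand → 3; minimax = 3.
1 ≠ 3, so there is no saddle point; optimal play is mixed.
Let the server play Wide with probability p. Expected payoff against Forehand: 6p + 1(1−p) = 5p + 1; against Backhand: (-9)p + 3(1−p) = −12p + 3.
Setting these equal: 5p + 1 = −12p + 3 ⇒ 17p = 2 ⇒ p = 2/17, and the value is (5)·(2/17) + 1 = 27/17.
For the receiver: with q = P(Forehand), equating Wide's and Body's payoffs gives 15q − 9 = −2q + 3 ⇒ q = 12/17.

15/17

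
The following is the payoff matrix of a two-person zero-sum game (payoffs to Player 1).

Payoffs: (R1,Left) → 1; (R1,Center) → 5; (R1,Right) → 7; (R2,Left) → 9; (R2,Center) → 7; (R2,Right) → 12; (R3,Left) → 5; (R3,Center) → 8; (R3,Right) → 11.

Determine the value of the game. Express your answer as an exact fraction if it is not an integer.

37/5

Row minima: R1 → 1, R2 → 7, R3 → 5; maximin = 7.
Column maxima: Left → 9, Center → 8, Right → 12; minimax = 8.
7 ≠ 8, so there is no saddle point; optimal play is mixed.
R1 is strictly dominated by R2, so Player 1 never plays it.
Right is strictly dominated by Left (it gives Player 1 strictly more in every row), so Player 2 never plays it.
On the remaining 2×2 (R2, R3 vs Left, Center):
Let Player 1 play R2 with probability p. Expected payoff against Left: 9p + 5(1−p) = 4p + 5; against Center: 7p + 8(1−p) = −p + 8.
Setting these equal: 4p + 5 = −p + 8 ⇒ 5p = 3 ⇒ p = 3/5, and the value is (4)·(3/5) + 5 = 37/5.
For Player 2: with q = P(Left), equating R2's and R3's payoffs gives 2q + 7 = −3q + 8 ⇒ q = 1/5.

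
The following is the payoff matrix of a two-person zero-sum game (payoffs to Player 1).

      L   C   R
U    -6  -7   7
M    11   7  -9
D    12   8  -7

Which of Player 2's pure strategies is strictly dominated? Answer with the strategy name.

C holds Player 1's payoff strictly below L in every row: -7 < -6, 7 < 11, 8 < 12.
So L is strictly dominated for Player 2.

L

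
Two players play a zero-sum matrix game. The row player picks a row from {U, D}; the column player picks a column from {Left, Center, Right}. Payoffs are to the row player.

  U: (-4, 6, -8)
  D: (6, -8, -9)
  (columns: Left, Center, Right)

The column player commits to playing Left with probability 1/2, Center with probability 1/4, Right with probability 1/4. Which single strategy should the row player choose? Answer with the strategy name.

Expected payoff of U: (1/2)·(-4) + (1/4)·6 + (1/4)·(-8) = -5/2.
Expected payoff of D: (1/2)·6 + (1/4)·(-8) + (1/4)·(-9) = -5/4.
The largest is -5/4, so the row player's best response is D.

D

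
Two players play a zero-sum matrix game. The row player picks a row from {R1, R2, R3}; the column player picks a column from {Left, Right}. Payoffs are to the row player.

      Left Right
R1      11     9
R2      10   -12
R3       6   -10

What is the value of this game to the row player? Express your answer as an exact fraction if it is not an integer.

Row minima: R1 → 9, R2 → -12, R3 → -10; maximin = 9.
Column maxima: Left → 11, Right → 9; minimax = 9.
Since maximin = minimax = 9, there is a saddle point and the value is 9.

9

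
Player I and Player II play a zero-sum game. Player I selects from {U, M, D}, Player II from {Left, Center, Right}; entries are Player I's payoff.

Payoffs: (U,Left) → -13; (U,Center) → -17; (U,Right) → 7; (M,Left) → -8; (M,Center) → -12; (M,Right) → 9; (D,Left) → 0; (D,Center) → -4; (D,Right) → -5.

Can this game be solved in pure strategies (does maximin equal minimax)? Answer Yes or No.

No

Row minima: U → -17, M → -12, D → -5; maximin = -5.
Column maxima: Left → 0, Center → -4, Right → 9; minimax = -4.
-5 ≠ -4, so no pure-strategy equilibrium exists.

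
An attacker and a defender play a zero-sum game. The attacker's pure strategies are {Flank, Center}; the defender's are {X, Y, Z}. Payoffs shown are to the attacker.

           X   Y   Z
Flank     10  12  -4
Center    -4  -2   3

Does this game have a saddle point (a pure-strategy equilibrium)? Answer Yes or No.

Row minima: Flank → -4, Center → -4; maximin = -4.
Column maxima: X → 10, Y → 12, Z → 3; minimax = 3.
-4 ≠ 3, so no pure-strategy equilibrium exists.

No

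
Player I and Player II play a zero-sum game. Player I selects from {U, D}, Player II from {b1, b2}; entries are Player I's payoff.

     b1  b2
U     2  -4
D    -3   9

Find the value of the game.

1/3

Row minima: U → -4, D → -3; maximin = -3.
Column maxima: b1 → 2, b2 → 9; minimax = 2.
-3 ≠ 2, so there is no saddle point; optimal play is mixed.
Let Player I play U with probability p. Expected payoff against b1: 2p + (-3)(1−p) = 5p − 3; against b2: (-4)p + 9(1−p) = −13p + 9.
Setting these equal: 5p − 3 = −13p + 9 ⇒ 18p = 12 ⇒ p = 2/3, and the value is (5)·(2/3) − 3 = 1/3.
For Player II: with q = P(b1), equating U's and D's payoffs gives 6q − 4 = −12q + 9 ⇒ q = 13/18.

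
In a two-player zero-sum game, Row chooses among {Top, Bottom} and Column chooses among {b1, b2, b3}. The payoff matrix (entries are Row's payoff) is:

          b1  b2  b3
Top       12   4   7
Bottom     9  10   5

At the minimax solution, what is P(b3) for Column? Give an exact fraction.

Row minima: Top → 4, Bottom → 5; maximin = 5.
Column maxima: b1 → 12, b2 → 10, b3 → 7; minimax = 7.
5 ≠ 7, so there is no saddle point; optimal play is mixed.
b1 is strictly dominated by b3 (it gives Row strictly more in every row), so Column never plays it.
On the remaining 2×2 (Top, Bottom vs b2, b3):
Let Row play Top with probability p. Expected payoff against b2: 4p + 10(1−p) = −6p + 10; against b3: 7p + 5(1−p) = 2p + 5.
Setting these equal: −6p + 10 = 2p + 5 ⇒ −8p = -5 ⇒ p = 5/8, and the value is (-6)·(5/8) + 10 = 25/4.
For Column: with q = P(b2), equating Top's and Bottom's payoffs gives −3q + 7 = 5q + 5 ⇒ q = 1/4.

3/4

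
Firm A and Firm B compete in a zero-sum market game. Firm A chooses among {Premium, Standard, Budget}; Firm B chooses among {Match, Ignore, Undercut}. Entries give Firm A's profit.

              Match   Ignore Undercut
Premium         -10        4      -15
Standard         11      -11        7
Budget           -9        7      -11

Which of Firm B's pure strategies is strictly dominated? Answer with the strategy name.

Match

Undercut holds Firm A's payoff strictly below Match in every row: -15 < -10, 7 < 11, -11 < -9.
So Match is strictly dominated for Firm B.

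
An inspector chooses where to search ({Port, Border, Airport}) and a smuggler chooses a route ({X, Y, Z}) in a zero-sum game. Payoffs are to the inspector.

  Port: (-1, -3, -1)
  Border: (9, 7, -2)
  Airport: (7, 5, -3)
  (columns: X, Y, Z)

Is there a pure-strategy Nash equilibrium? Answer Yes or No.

No

Row minima: Port → -3, Border → -2, Airport → -3; maximin = -2.
Column maxima: X → 9, Y → 7, Z → -1; minimax = -1.
-2 ≠ -1, so no pure-strategy equilibrium exists.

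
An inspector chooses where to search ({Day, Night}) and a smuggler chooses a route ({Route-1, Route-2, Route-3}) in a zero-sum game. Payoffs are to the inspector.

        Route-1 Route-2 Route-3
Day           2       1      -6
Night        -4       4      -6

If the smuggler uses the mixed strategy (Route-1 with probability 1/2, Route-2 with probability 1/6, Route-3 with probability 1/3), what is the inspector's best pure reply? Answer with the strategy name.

Expected payoff of Day: (1/2)·2 + (1/6)·1 + (1/3)·(-6) = -5/6.
Expected payoff of Night: (1/2)·(-4) + (1/6)·4 + (1/3)·(-6) = -10/3.
The largest is -5/6, so the inspector's best response is Day.

Day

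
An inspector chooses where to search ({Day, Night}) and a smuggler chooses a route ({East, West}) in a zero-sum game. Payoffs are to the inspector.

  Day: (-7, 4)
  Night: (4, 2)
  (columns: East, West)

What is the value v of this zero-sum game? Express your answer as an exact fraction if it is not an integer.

Row minima: Day → -7, Night → 2; maximin = 2.
Column maxima: East → 4, West → 4; minimax = 4.
2 ≠ 4, so there is no saddle point; optimal play is mixed.
Let the inspector play Day with probability p. Expected payoff against East: (-7)p + 4(1−p) = −11p + 4; against West: 4p + 2(1−p) = 2p + 2.
Setting these equal: −11p + 4 = 2p + 2 ⇒ −13p = -2 ⇒ p = 2/13, and the value is (-11)·(2/13) + 4 = 30/13.
For the smuggler: with q = P(East), equating Day's and Night's payoffs gives −11q + 4 = 2q + 2 ⇒ q = 2/13.

30/13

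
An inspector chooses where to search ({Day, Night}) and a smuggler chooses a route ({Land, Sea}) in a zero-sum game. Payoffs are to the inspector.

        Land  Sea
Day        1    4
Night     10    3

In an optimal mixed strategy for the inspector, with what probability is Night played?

3/10

Row minima: Day → 1, Night → 3; maximin = 3.
Column maxima: Land → 10, Sea → 4; minimax = 4.
3 ≠ 4, so there is no saddle point; optimal play is mixed.
Let the inspector play Day with probability p. Expected payoff against Land: 1p + 10(1−p) = −9p + 10; against Sea: 4p + 3(1−p) = p + 3.
Setting these equal: −9p + 10 = p + 3 ⇒ −10p = -7 ⇒ p = 7/10, and the value is (-9)·(7/10) + 10 = 37/10.
For the smuggler: with q = P(Land), equating Day's and Night's payoffs gives −3q + 4 = 7q + 3 ⇒ q = 1/10.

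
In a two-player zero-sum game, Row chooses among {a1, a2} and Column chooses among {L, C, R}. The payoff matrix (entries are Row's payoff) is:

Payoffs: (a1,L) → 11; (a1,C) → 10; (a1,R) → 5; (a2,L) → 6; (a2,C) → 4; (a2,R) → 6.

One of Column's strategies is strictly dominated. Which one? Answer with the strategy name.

C holds Row's payoff strictly below L in every row: 10 < 11, 4 < 6.
So L is strictly dominated for Column.

L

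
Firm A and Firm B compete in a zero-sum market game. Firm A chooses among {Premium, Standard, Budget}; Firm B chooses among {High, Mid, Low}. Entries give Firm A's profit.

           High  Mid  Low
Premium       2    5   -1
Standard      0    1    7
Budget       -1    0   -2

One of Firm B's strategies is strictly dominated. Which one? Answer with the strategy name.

High holds Firm A's payoff strictly below Mid in every row: 2 < 5, 0 < 1, -1 < 0.
So Mid is strictly dominated for Firm B.

Mid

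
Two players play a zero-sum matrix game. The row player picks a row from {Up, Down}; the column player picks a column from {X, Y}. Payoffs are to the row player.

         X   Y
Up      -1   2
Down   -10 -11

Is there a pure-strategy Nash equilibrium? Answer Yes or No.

Row minima: Up → -1, Down → -11; maximin = -1.
Column maxima: X → -1, Y → 2; minimax = -1.
maximin = minimax = -1, so a saddle point exists.

Yes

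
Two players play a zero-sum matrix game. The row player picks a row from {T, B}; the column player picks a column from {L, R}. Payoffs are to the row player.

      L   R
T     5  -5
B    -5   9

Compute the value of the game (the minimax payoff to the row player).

Row minima: T → -5, B → -5; maximin = -5.
Column maxima: L → 5, R → 9; minimax = 5.
-5 ≠ 5, so there is no saddle point; optimal play is mixed.
Let the row player play T with probability p. Expected payoff against L: 5p + (-5)(1−p) = 10p − 5; against R: (-5)p + 9(1−p) = −14p + 9.
Setting these equal: 10p − 5 = −14p + 9 ⇒ 24p = 14 ⇒ p = 7/12, and the value is (10)·(7/12) − 5 = 5/6.
For the column player: with q = P(L), equating T's and B's payoffs gives 10q − 5 = −14q + 9 ⇒ q = 7/12.

5/6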